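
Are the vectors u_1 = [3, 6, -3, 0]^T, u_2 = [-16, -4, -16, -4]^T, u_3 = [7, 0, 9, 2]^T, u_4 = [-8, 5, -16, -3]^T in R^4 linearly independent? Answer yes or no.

no

Form the matrix with these vectors as rows and row reduce.
R2 ← R2 + (16/3)·R1: [0, 28, -32, -4]
R3 ← R3 − (7/3)·R1: [0, -14, 16, 2]
R4 ← R4 + (8/3)·R1: [0, 21, -24, -3]
R3 ← R3 + (1/2)·R2: [0, 0, 0, 0]
R4 ← R4 − (3/4)·R2: [0, 0, 0, 0]
2 nonzero rows, so the 4 vectors span a space of dimension 2.
Since 2 < 4, the vectors are linearly dependent.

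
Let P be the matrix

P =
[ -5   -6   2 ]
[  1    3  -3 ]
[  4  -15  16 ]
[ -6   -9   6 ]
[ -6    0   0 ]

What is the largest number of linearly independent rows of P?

Row reduce to echelon form.
R2 ← R2 + (1/5)·R1: [0, 9/5, -13/5]
R3 ← R3 + (4/5)·R1: [0, -99/5, 88/5]
R4 ← R4 − (6/5)·R1: [0, -9/5, 18/5]
R5 ← R5 − (6/5)·R1: [0, 36/5, -12/5]
R3 ← R3 + (11)·R2: [0, 0, -11]
R4 ← R4 + R2: [0, 0, 1]
R5 ← R5 − (4)·R2: [0, 0, 8]
R4 ← R4 + (1/11)·R3: [0, 0, 0]
R5 ← R5 + (8/11)·R3: [0, 0, 0]
Echelon form has 3 nonzero rows, so rank(P) = 3.
The rank gives the maximum number of linearly independent rows: 3.

3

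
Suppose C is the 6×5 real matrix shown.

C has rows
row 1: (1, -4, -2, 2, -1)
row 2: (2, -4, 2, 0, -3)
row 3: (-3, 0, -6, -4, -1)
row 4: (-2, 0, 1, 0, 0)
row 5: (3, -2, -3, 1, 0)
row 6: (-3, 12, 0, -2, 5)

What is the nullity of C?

Row reduce to echelon form.
R2 ← R2 − (2)·R1: [0, 4, 6, -4, -1]
R3 ← R3 + (3)·R1: [0, -12, -12, 2, -4]
R4 ← R4 + (2)·R1: [0, -8, -3, 4, -2]
R5 ← R5 − (3)·R1: [0, 10, 3, -5, 3]
R6 ← R6 + (3)·R1: [0, 0, -6, 4, 2]
R3 ← R3 + (3)·R2: [0, 0, 6, -10, -7]
R4 ← R4 + (2)·R2: [0, 0, 9, -4, -4]
R5 ← R5 − (5/2)·R2: [0, 0, -12, 5, 11/2]
R4 ← R4 − (3/2)·R3: [0, 0, 0, 11, 13/2]
R5 ← R5 + (2)·R3: [0, 0, 0, -15, -17/2]
R6 ← R6 + R3: [0, 0, 0, -6, -5]
R5 ← R5 + (15/11)·R4: [0, 0, 0, 0, 4/11]
R6 ← R6 + (6/11)·R4: [0, 0, 0, 0, -16/11]
R6 ← R6 + (4)·R5: [0, 0, 0, 0, 0]
5 nonzero rows, so rank(C) = 5.
C has 5 columns; by rank–nullity, nullity = 5 − 5 = 0.

0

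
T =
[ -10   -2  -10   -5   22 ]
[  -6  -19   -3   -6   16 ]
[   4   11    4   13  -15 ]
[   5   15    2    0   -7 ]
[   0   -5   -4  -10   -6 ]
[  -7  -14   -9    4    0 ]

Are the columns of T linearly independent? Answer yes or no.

Row reduce T to echelon form.
R2 ← R2 − (3/5)·R1: [0, -89/5, 3, -3, 14/5]
R3 ← R3 + (2/5)·R1: [0, 51/5, 0, 11, -31/5]
R4 ← R4 + (1/2)·R1: [0, 14, -3, -5/2, 4]
R6 ← R6 − (7/10)·R1: [0, -63/5, -2, 15/2, -77/5]
R3 ← R3 + (51/89)·R2: [0, 0, 153/89, 826/89, -409/89]
R4 ← R4 + (70/89)·R2: [0, 0, -57/89, -865/178, 552/89]
R5 ← R5 − (25/89)·R2: [0, 0, -431/89, -815/89, -604/89]
R6 ← R6 − (63/89)·R2: [0, 0, -367/89, 1713/178, -1547/89]
R4 ← R4 + (19/51)·R3: [0, 0, 0, -143/102, 229/51]
R5 ← R5 + (431/153)·R3: [0, 0, 0, 2599/153, -3019/153]
R6 ← R6 + (367/153)·R3: [0, 0, 0, 9757/306, -4346/153]
R5 ← R5 + (5198/429)·R4: [0, 0, 0, 0, 14875/429]
R6 ← R6 + (887/39)·R4: [0, 0, 0, 0, 2875/39]
R6 ← R6 − (253/119)·R5: [0, 0, 0, 0, 0]
5 pivots among 5 columns.
Every column is a pivot column, so the columns are linearly independent.

yes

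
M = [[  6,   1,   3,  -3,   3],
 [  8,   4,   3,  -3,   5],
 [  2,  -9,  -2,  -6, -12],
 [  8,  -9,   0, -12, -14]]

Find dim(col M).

4

Row reduce to echelon form.
R2 ← R2 − (4/3)·R1: [0, 8/3, -1, 1, 1]
R3 ← R3 − (1/3)·R1: [0, -28/3, -3, -5, -13]
R4 ← R4 − (4/3)·R1: [0, -31/3, -4, -8, -18]
R3 ← R3 + (7/2)·R2: [0, 0, -13/2, -3/2, -19/2]
R4 ← R4 + (31/8)·R2: [0, 0, -63/8, -33/8, -113/8]
R4 ← R4 − (63/52)·R3: [0, 0, 0, -30/13, -34/13]
Echelon form has 4 nonzero rows, so rank(M) = 4.
The column space has dimension equal to the rank: 4.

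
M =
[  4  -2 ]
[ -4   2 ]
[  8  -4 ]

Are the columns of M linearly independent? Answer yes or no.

no

Row reduce M to echelon form.
R2 ← R2 + R1: [0, 0]
R3 ← R3 − (2)·R1: [0, 0]
1 pivot among 2 columns.
Only 1 < 2 pivot columns, so the columns are linearly dependent.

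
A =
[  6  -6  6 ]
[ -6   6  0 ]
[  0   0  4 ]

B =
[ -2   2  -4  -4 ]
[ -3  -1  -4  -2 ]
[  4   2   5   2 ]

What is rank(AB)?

First compute AB:
[[ 30,  30,  30,   0],
 [ -6, -18,   0,  12],
 [ 16,   8,  20,   8]]
Now row reduce the product.
R2 ← R2 + (1/5)·R1: [0, -12, 6, 12]
R3 ← R3 − (8/15)·R1: [0, -8, 4, 8]
R3 ← R3 − (2/3)·R2: [0, 0, 0, 0]
2 nonzero rows, so rank(AB) = 2.

2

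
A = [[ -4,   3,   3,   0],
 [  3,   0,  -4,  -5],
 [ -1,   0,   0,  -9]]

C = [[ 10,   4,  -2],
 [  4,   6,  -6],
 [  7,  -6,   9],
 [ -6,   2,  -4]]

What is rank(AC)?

2

First compute AC:
[[ -7, -16,  17],
 [ 32,  26, -22],
 [ 44, -22,  38]]
Now row reduce the product.
R2 ← R2 + (32/7)·R1: [0, -330/7, 390/7]
R3 ← R3 + (44/7)·R1: [0, -858/7, 1014/7]
R3 ← R3 − (13/5)·R2: [0, 0, 0]
2 nonzero rows, so rank(AC) = 2.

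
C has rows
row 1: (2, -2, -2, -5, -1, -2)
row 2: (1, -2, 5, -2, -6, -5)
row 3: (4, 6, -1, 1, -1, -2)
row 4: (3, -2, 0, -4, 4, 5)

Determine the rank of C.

Row reduce to echelon form.
R2 ← R2 − (1/2)·R1: [0, -1, 6, 1/2, -11/2, -4]
R3 ← R3 − (2)·R1: [0, 10, 3, 11, 1, 2]
R4 ← R4 − (3/2)·R1: [0, 1, 3, 7/2, 11/2, 8]
R3 ← R3 + (10)·R2: [0, 0, 63, 16, -54, -38]
R4 ← R4 + R2: [0, 0, 9, 4, 0, 4]
R4 ← R4 − (1/7)·R3: [0, 0, 0, 12/7, 54/7, 66/7]
Echelon form has 4 nonzero rows, so rank(C) = 4.

4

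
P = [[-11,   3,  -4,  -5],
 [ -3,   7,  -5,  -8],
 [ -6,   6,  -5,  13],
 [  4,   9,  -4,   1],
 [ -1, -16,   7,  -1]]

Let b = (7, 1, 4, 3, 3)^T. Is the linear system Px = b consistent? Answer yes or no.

Row reduce the augmented matrix [P | b].
R2 ← R2 − (3/11)·R1: [0, 68/11, -43/11, -73/11, -10/11]
R3 ← R3 − (6/11)·R1: [0, 48/11, -31/11, 173/11, 2/11]
R4 ← R4 + (4/11)·R1: [0, 111/11, -60/11, -9/11, 61/11]
R5 ← R5 − (1/11)·R1: [0, -179/11, 81/11, -6/11, 26/11]
R3 ← R3 − (12/17)·R2: [0, 0, -1/17, 347/17, 14/17]
R4 ← R4 − (111/68)·R2: [0, 0, 63/68, 681/68, 239/34]
R5 ← R5 + (179/68)·R2: [0, 0, -199/68, -1225/68, -1/34]
R4 ← R4 + (63/4)·R3: [0, 0, 0, 663/2, 20]
R5 ← R5 − (199/4)·R3: [0, 0, 0, -2067/2, -41]
R5 ← R5 + (53/17)·R4: [0, 0, 0, 0, 363/17]
The echelon form has 5 nonzero rows; the last pivot sits in the augmented column, so rank(P) = 4 but rank([P|b]) = 5.
Since the ranks differ, the system is inconsistent.

no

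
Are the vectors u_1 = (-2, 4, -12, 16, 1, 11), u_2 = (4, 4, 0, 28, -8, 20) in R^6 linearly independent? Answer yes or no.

yes

Form the matrix with these vectors as rows and row reduce.
R2 ← R2 + (2)·R1: [0, 12, -24, 60, -6, 42]
2 nonzero rows, so the 2 vectors span a space of dimension 2.
Since 2 = 2, the vectors are linearly independent.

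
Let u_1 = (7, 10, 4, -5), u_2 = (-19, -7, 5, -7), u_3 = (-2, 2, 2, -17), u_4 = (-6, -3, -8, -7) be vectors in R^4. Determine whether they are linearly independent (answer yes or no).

Form the matrix with these vectors as rows and row reduce.
R2 ← R2 + (19/7)·R1: [0, 141/7, 111/7, -144/7]
R3 ← R3 + (2/7)·R1: [0, 34/7, 22/7, -129/7]
R4 ← R4 + (6/7)·R1: [0, 39/7, -32/7, -79/7]
R3 ← R3 − (34/141)·R2: [0, 0, -32/47, -633/47]
R4 ← R4 − (13/47)·R2: [0, 0, -421/47, -263/47]
R4 ← R4 − (421/32)·R3: [0, 0, 0, 5491/32]
4 nonzero rows, so the 4 vectors span a space of dimension 4.
Since 4 = 4, the vectors are linearly independent.

yes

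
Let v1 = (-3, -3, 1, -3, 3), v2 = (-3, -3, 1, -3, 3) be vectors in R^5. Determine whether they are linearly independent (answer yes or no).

Form the matrix with these vectors as rows and row reduce.
R2 ← R2 − R1: [0, 0, 0, 0, 0]
1 nonzero row, so the 2 vectors span a space of dimension 1.
Since 1 < 2, the vectors are linearly dependent.

no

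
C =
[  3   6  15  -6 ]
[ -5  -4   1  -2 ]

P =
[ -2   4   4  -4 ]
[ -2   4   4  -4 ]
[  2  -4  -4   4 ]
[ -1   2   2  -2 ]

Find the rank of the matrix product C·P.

First compute CP:
[[ 18, -36, -36,  36],
 [ 22, -44, -44,  44]]
Now row reduce the product.
R2 ← R2 − (11/9)·R1: [0, 0, 0, 0]
1 nonzero row, so rank(CP) = 1.

1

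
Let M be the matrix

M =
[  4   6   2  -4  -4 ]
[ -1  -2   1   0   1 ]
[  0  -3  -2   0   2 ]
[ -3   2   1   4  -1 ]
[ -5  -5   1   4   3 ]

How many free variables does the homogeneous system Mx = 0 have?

2

Row reduce to echelon form.
R2 ← R2 + (1/4)·R1: [0, -1/2, 3/2, -1, 0]
R4 ← R4 + (3/4)·R1: [0, 13/2, 5/2, 1, -4]
R5 ← R5 + (5/4)·R1: [0, 5/2, 7/2, -1, -2]
R3 ← R3 − (6)·R2: [0, 0, -11, 6, 2]
R4 ← R4 + (13)·R2: [0, 0, 22, -12, -4]
R5 ← R5 + (5)·R2: [0, 0, 11, -6, -2]
R4 ← R4 + (2)·R3: [0, 0, 0, 0, 0]
R5 ← R5 + R3: [0, 0, 0, 0, 0]
3 nonzero rows, so rank(M) = 3.
M has 5 columns; by rank–nullity, nullity = 5 − 3 = 2.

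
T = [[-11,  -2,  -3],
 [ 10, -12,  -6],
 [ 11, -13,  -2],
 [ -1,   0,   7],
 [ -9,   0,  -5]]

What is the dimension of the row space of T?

3

Row reduce to echelon form.
R2 ← R2 + (10/11)·R1: [0, -152/11, -96/11]
R3 ← R3 + R1: [0, -15, -5]
R4 ← R4 − (1/11)·R1: [0, 2/11, 80/11]
R5 ← R5 − (9/11)·R1: [0, 18/11, -28/11]
R3 ← R3 − (165/152)·R2: [0, 0, 85/19]
R4 ← R4 + (1/76)·R2: [0, 0, 136/19]
R5 ← R5 + (9/76)·R2: [0, 0, -68/19]
R4 ← R4 − (8/5)·R3: [0, 0, 0]
R5 ← R5 + (4/5)·R3: [0, 0, 0]
Echelon form has 3 nonzero rows, so rank(T) = 3.
The row space has dimension equal to the rank: 3.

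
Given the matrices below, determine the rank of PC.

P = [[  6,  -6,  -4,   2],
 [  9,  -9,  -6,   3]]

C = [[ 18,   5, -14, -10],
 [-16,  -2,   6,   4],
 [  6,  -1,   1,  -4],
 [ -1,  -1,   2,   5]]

1

First compute PC:
[[178,  44, -120, -58],
 [267,  66, -180, -87]]
Now row reduce the product.
R2 ← R2 − (3/2)·R1: [0, 0, 0, 0]
1 nonzero row, so rank(PC) = 1.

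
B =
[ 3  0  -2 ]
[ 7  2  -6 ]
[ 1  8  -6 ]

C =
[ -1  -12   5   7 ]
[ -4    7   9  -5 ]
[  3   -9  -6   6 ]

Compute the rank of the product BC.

2

First compute BC:
[[ -9, -18,  27,   9],
 [-33, -16,  89,   3],
 [-51,  98, 113, -69]]
Now row reduce the product.
R2 ← R2 − (11/3)·R1: [0, 50, -10, -30]
R3 ← R3 − (17/3)·R1: [0, 200, -40, -120]
R3 ← R3 − (4)·R2: [0, 0, 0, 0]
2 nonzero rows, so rank(BC) = 2.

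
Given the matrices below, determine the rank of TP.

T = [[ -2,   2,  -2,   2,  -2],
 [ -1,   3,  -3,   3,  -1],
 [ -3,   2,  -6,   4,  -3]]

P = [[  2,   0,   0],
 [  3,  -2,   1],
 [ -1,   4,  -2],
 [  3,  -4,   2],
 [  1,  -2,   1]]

2

First compute TP:
[[  8, -16,   8],
 [ 18, -28,  14],
 [ 15, -38,  19]]
Now row reduce the product.
R2 ← R2 − (9/4)·R1: [0, 8, -4]
R3 ← R3 − (15/8)·R1: [0, -8, 4]
R3 ← R3 + R2: [0, 0, 0]
2 nonzero rows, so rank(TP) = 2.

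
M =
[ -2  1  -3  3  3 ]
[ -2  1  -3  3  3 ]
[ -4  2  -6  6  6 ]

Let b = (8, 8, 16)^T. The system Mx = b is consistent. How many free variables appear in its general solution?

Row reduce the augmented matrix [M | b].
R2 ← R2 − R1: [0, 0, 0, 0, 0, 0]
R3 ← R3 − (2)·R1: [0, 0, 0, 0, 0, 0]
The echelon form has 1 nonzero rows, and every pivot lies in the first 5 columns, so rank(M) = rank([M|b]) = 1.
The system is consistent.
Free variables = (unknowns) − (rank) = 5 − 1 = 4.

4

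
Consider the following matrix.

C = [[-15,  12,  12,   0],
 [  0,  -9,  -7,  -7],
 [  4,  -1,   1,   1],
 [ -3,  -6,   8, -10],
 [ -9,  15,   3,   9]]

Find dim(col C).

Row reduce to echelon form.
R3 ← R3 + (4/15)·R1: [0, 11/5, 21/5, 1]
R4 ← R4 − (1/5)·R1: [0, -42/5, 28/5, -10]
R5 ← R5 − (3/5)·R1: [0, 39/5, -21/5, 9]
R3 ← R3 + (11/45)·R2: [0, 0, 112/45, -32/45]
R4 ← R4 − (14/15)·R2: [0, 0, 182/15, -52/15]
R5 ← R5 + (13/15)·R2: [0, 0, -154/15, 44/15]
R4 ← R4 − (39/8)·R3: [0, 0, 0, 0]
R5 ← R5 + (33/8)·R3: [0, 0, 0, 0]
Echelon form has 3 nonzero rows, so rank(C) = 3.
The column space has dimension equal to the rank: 3.

3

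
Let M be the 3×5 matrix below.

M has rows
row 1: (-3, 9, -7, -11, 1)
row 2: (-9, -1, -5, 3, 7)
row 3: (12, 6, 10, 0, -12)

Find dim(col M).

Row reduce to echelon form.
R2 ← R2 − (3)·R1: [0, -28, 16, 36, 4]
R3 ← R3 + (4)·R1: [0, 42, -18, -44, -8]
R3 ← R3 + (3/2)·R2: [0, 0, 6, 10, -2]
Echelon form has 3 nonzero rows, so rank(M) = 3.
The column space has dimension equal to the rank: 3.

3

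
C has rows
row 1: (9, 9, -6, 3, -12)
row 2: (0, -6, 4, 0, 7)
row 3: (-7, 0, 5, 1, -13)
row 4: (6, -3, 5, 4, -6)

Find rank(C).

3

Row reduce to echelon form.
R3 ← R3 + (7/9)·R1: [0, 7, 1/3, 10/3, -67/3]
R4 ← R4 − (2/3)·R1: [0, -9, 9, 2, 2]
R3 ← R3 + (7/6)·R2: [0, 0, 5, 10/3, -85/6]
R4 ← R4 − (3/2)·R2: [0, 0, 3, 2, -17/2]
R4 ← R4 − (3/5)·R3: [0, 0, 0, 0, 0]
Echelon form has 3 nonzero rows, so rank(C) = 3.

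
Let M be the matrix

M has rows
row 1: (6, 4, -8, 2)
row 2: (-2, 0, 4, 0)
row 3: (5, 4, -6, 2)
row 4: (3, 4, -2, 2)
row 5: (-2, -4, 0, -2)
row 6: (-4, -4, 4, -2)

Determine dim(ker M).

2

Row reduce to echelon form.
R2 ← R2 + (1/3)·R1: [0, 4/3, 4/3, 2/3]
R3 ← R3 − (5/6)·R1: [0, 2/3, 2/3, 1/3]
R4 ← R4 − (1/2)·R1: [0, 2, 2, 1]
R5 ← R5 + (1/3)·R1: [0, -8/3, -8/3, -4/3]
R6 ← R6 + (2/3)·R1: [0, -4/3, -4/3, -2/3]
R3 ← R3 − (1/2)·R2: [0, 0, 0, 0]
R4 ← R4 − (3/2)·R2: [0, 0, 0, 0]
R5 ← R5 + (2)·R2: [0, 0, 0, 0]
R6 ← R6 + R2: [0, 0, 0, 0]
2 nonzero rows, so rank(M) = 2.
M has 4 columns; by rank–nullity, nullity = 4 − 2 = 2.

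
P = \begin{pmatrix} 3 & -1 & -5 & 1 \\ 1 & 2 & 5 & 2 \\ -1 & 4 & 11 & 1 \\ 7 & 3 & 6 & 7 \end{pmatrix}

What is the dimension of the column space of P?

4

Row reduce to echelon form.
R2 ← R2 − (1/3)·R1: [0, 7/3, 20/3, 5/3]
R3 ← R3 + (1/3)·R1: [0, 11/3, 28/3, 4/3]
R4 ← R4 − (7/3)·R1: [0, 16/3, 53/3, 14/3]
R3 ← R3 − (11/7)·R2: [0, 0, -8/7, -9/7]
R4 ← R4 − (16/7)·R2: [0, 0, 17/7, 6/7]
R4 ← R4 + (17/8)·R3: [0, 0, 0, -15/8]
Echelon form has 4 nonzero rows, so rank(P) = 4.
The column space has dimension equal to the rank: 4.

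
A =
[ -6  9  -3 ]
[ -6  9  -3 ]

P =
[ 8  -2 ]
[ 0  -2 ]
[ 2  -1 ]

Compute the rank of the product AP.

First compute AP:
[[-54,  -3],
 [-54,  -3]]
Now row reduce the product.
R2 ← R2 − R1: [0, 0]
1 nonzero row, so rank(AP) = 1.

1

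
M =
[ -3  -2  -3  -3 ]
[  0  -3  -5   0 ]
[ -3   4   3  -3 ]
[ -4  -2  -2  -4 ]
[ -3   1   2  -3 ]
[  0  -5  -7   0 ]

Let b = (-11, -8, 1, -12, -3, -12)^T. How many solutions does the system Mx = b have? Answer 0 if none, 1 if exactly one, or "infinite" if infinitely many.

infinite

Row reduce the augmented matrix [M | b].
R3 ← R3 − R1: [0, 6, 6, 0, 12]
R4 ← R4 − (4/3)·R1: [0, 2/3, 2, 0, 8/3]
R5 ← R5 − R1: [0, 3, 5, 0, 8]
R3 ← R3 + (2)·R2: [0, 0, -4, 0, -4]
R4 ← R4 + (2/9)·R2: [0, 0, 8/9, 0, 8/9]
R5 ← R5 + R2: [0, 0, 0, 0, 0]
R6 ← R6 − (5/3)·R2: [0, 0, 4/3, 0, 4/3]
R4 ← R4 + (2/9)·R3: [0, 0, 0, 0, 0]
R6 ← R6 + (1/3)·R3: [0, 0, 0, 0, 0]
The echelon form has 3 nonzero rows, and every pivot lies in the first 4 columns, so rank(M) = rank([M|b]) = 3.
The system is consistent.
rank = 3 < 4 unknowns, so there are infinitely many solutions.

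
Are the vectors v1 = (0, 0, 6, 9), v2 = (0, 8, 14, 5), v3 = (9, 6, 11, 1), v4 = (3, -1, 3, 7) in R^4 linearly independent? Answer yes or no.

Form the matrix with these vectors as rows and row reduce.
Swap R1 ↔ R3
R4 ← R4 − (1/3)·R1: [0, -3, -2/3, 20/3]
R4 ← R4 + (3/8)·R2: [0, 0, 55/12, 205/24]
R4 ← R4 − (55/72)·R3: [0, 0, 0, 5/3]
4 nonzero rows, so the 4 vectors span a space of dimension 4.
Since 4 = 4, the vectors are linearly independent.

yes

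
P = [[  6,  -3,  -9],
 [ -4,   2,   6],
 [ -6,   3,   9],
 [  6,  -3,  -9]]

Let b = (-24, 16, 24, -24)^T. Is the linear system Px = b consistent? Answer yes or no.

yes

Row reduce the augmented matrix [P | b].
R2 ← R2 + (2/3)·R1: [0, 0, 0, 0]
R3 ← R3 + R1: [0, 0, 0, 0]
R4 ← R4 − R1: [0, 0, 0, 0]
The echelon form has 1 nonzero rows, and every pivot lies in the first 3 columns, so rank(P) = rank([P|b]) = 1.
The system is consistent.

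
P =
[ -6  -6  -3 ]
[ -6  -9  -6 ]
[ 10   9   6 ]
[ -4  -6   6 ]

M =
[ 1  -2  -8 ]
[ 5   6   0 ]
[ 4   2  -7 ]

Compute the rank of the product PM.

2

First compute PM:
[[-48, -30,  69],
 [-75, -54,  90],
 [ 79,  46, -122],
 [-10, -16, -10]]
Now row reduce the product.
R2 ← R2 − (25/16)·R1: [0, -57/8, -285/16]
R3 ← R3 + (79/48)·R1: [0, -27/8, -135/16]
R4 ← R4 − (5/24)·R1: [0, -39/4, -195/8]
R3 ← R3 − (9/19)·R2: [0, 0, 0]
R4 ← R4 − (26/19)·R2: [0, 0, 0]
2 nonzero rows, so rank(PM) = 2.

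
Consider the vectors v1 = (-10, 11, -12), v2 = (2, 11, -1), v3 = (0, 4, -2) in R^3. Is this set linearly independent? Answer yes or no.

Form the matrix with these vectors as rows and row reduce.
R2 ← R2 + (1/5)·R1: [0, 66/5, -17/5]
R3 ← R3 − (10/33)·R2: [0, 0, -32/33]
3 nonzero rows, so the 3 vectors span a space of dimension 3.
Since 3 = 3, the vectors are linearly independent.

yes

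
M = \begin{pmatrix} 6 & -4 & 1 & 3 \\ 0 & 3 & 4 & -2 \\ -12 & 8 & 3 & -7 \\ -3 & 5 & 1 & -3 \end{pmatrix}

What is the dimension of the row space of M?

Row reduce to echelon form.
R3 ← R3 + (2)·R1: [0, 0, 5, -1]
R4 ← R4 + (1/2)·R1: [0, 3, 3/2, -3/2]
R4 ← R4 − R2: [0, 0, -5/2, 1/2]
R4 ← R4 + (1/2)·R3: [0, 0, 0, 0]
Echelon form has 3 nonzero rows, so rank(M) = 3.
The row space has dimension equal to the rank: 3.

3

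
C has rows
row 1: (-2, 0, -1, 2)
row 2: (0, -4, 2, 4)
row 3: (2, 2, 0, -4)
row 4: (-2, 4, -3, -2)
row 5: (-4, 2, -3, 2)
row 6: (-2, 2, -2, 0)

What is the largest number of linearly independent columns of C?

Row reduce to echelon form.
R3 ← R3 + R1: [0, 2, -1, -2]
R4 ← R4 − R1: [0, 4, -2, -4]
R5 ← R5 − (2)·R1: [0, 2, -1, -2]
R6 ← R6 − R1: [0, 2, -1, -2]
R3 ← R3 + (1/2)·R2: [0, 0, 0, 0]
R4 ← R4 + R2: [0, 0, 0, 0]
R5 ← R5 + (1/2)·R2: [0, 0, 0, 0]
R6 ← R6 + (1/2)·R2: [0, 0, 0, 0]
Echelon form has 2 nonzero rows, so rank(C) = 2.
The rank gives the maximum number of linearly independent columns: 2.

2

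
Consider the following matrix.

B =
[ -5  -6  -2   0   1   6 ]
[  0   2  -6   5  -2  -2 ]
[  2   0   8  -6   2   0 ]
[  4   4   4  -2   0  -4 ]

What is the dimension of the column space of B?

Row reduce to echelon form.
R3 ← R3 + (2/5)·R1: [0, -12/5, 36/5, -6, 12/5, 12/5]
R4 ← R4 + (4/5)·R1: [0, -4/5, 12/5, -2, 4/5, 4/5]
R3 ← R3 + (6/5)·R2: [0, 0, 0, 0, 0, 0]
R4 ← R4 + (2/5)·R2: [0, 0, 0, 0, 0, 0]
Echelon form has 2 nonzero rows, so rank(B) = 2.
The column space has dimension equal to the rank: 2.

2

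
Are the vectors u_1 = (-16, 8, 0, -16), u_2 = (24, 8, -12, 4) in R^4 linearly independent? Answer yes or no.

Form the matrix with these vectors as rows and row reduce.
R2 ← R2 + (3/2)·R1: [0, 20, -12, -20]
2 nonzero rows, so the 2 vectors span a space of dimension 2.
Since 2 = 2, the vectors are linearly independent.

yes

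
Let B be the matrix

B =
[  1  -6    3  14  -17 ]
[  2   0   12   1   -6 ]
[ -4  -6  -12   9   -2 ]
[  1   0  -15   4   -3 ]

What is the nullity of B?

2

Row reduce to echelon form.
R2 ← R2 − (2)·R1: [0, 12, 6, -27, 28]
R3 ← R3 + (4)·R1: [0, -30, 0, 65, -70]
R4 ← R4 − R1: [0, 6, -18, -10, 14]
R3 ← R3 + (5/2)·R2: [0, 0, 15, -5/2, 0]
R4 ← R4 − (1/2)·R2: [0, 0, -21, 7/2, 0]
R4 ← R4 + (7/5)·R3: [0, 0, 0, 0, 0]
3 nonzero rows, so rank(B) = 3.
B has 5 columns; by rank–nullity, nullity = 5 − 3 = 2.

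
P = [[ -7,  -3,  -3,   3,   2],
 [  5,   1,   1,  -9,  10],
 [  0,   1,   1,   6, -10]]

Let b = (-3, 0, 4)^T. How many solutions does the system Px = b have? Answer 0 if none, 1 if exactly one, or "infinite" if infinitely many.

0

Row reduce the augmented matrix [P | b].
R2 ← R2 + (5/7)·R1: [0, -8/7, -8/7, -48/7, 80/7, -15/7]
R3 ← R3 + (7/8)·R2: [0, 0, 0, 0, 0, 17/8]
The echelon form has 3 nonzero rows; the last pivot sits in the augmented column, so rank(P) = 2 but rank([P|b]) = 3.
Since the ranks differ, the system is inconsistent.
It has no solutions.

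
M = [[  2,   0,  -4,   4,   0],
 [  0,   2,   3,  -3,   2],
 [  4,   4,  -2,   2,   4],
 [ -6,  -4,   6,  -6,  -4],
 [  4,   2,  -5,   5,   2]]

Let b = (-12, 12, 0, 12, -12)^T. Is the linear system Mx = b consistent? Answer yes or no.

yes

Row reduce the augmented matrix [M | b].
R3 ← R3 − (2)·R1: [0, 4, 6, -6, 4, 24]
R4 ← R4 + (3)·R1: [0, -4, -6, 6, -4, -24]
R5 ← R5 − (2)·R1: [0, 2, 3, -3, 2, 12]
R3 ← R3 − (2)·R2: [0, 0, 0, 0, 0, 0]
R4 ← R4 + (2)·R2: [0, 0, 0, 0, 0, 0]
R5 ← R5 − R2: [0, 0, 0, 0, 0, 0]
The echelon form has 2 nonzero rows, and every pivot lies in the first 5 columns, so rank(M) = rank([M|b]) = 2.
The system is consistent.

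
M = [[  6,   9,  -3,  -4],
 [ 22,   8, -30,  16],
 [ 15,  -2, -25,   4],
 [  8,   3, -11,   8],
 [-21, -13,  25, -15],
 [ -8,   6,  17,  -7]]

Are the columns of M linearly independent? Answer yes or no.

Row reduce M to echelon form.
R2 ← R2 − (11/3)·R1: [0, -25, -19, 92/3]
R3 ← R3 − (5/2)·R1: [0, -49/2, -35/2, 14]
R4 ← R4 − (4/3)·R1: [0, -9, -7, 40/3]
R5 ← R5 + (7/2)·R1: [0, 37/2, 29/2, -29]
R6 ← R6 + (4/3)·R1: [0, 18, 13, -37/3]
R3 ← R3 − (49/50)·R2: [0, 0, 28/25, -1204/75]
R4 ← R4 − (9/25)·R2: [0, 0, -4/25, 172/75]
R5 ← R5 + (37/50)·R2: [0, 0, 11/25, -473/75]
R6 ← R6 + (18/25)·R2: [0, 0, -17/25, 731/75]
R4 ← R4 + (1/7)·R3: [0, 0, 0, 0]
R5 ← R5 − (11/28)·R3: [0, 0, 0, 0]
R6 ← R6 + (17/28)·R3: [0, 0, 0, 0]
3 pivots among 4 columns.
Only 3 < 4 pivot columns, so the columns are linearly dependent.

no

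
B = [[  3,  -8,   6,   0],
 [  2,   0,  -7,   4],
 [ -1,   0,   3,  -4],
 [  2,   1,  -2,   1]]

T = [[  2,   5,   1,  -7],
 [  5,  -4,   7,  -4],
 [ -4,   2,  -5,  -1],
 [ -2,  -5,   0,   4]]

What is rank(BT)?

4

First compute BT:
[[-58,  59, -83,   5],
 [ 24, -24,  37,   9],
 [ -6,  21, -16, -12],
 [ 15,  -3,  19, -12]]
Now row reduce the product.
R2 ← R2 + (12/29)·R1: [0, 12/29, 77/29, 321/29]
R3 ← R3 − (3/29)·R1: [0, 432/29, -215/29, -363/29]
R4 ← R4 + (15/58)·R1: [0, 711/58, -143/58, -621/58]
R3 ← R3 − (36)·R2: [0, 0, -103, -411]
R4 ← R4 − (237/8)·R2: [0, 0, -649/8, -2709/8]
R4 ← R4 − (649/824)·R3: [0, 0, 0, -1536/103]
4 nonzero rows, so rank(BT) = 4.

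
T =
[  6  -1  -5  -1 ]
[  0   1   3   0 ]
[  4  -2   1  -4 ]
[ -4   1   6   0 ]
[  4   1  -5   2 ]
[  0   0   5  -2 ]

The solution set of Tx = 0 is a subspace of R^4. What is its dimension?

1

Row reduce to echelon form.
R3 ← R3 − (2/3)·R1: [0, -4/3, 13/3, -10/3]
R4 ← R4 + (2/3)·R1: [0, 1/3, 8/3, -2/3]
R5 ← R5 − (2/3)·R1: [0, 5/3, -5/3, 8/3]
R3 ← R3 + (4/3)·R2: [0, 0, 25/3, -10/3]
R4 ← R4 − (1/3)·R2: [0, 0, 5/3, -2/3]
R5 ← R5 − (5/3)·R2: [0, 0, -20/3, 8/3]
R4 ← R4 − (1/5)·R3: [0, 0, 0, 0]
R5 ← R5 + (4/5)·R3: [0, 0, 0, 0]
R6 ← R6 − (3/5)·R3: [0, 0, 0, 0]
3 nonzero rows, so rank(T) = 3.
T has 4 columns; by rank–nullity, nullity = 4 − 3 = 1.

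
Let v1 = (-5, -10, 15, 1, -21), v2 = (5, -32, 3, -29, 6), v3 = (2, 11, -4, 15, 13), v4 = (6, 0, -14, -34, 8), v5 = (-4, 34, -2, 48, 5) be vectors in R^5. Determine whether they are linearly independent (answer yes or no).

Form the matrix with these vectors as rows and row reduce.
R2 ← R2 + R1: [0, -42, 18, -28, -15]
R3 ← R3 + (2/5)·R1: [0, 7, 2, 77/5, 23/5]
R4 ← R4 + (6/5)·R1: [0, -12, 4, -164/5, -86/5]
R5 ← R5 − (4/5)·R1: [0, 42, -14, 236/5, 109/5]
R3 ← R3 + (1/6)·R2: [0, 0, 5, 161/15, 21/10]
R4 ← R4 − (2/7)·R2: [0, 0, -8/7, -124/5, -452/35]
R5 ← R5 + R2: [0, 0, 4, 96/5, 34/5]
R4 ← R4 + (8/35)·R3: [0, 0, 0, -1676/75, -2176/175]
R5 ← R5 − (4/5)·R3: [0, 0, 0, 796/75, 128/25]
R5 ← R5 + (199/419)·R4: [0, 0, 0, 0, -2304/2933]
5 nonzero rows, so the 5 vectors span a space of dimension 5.
Since 5 = 5, the vectors are linearly independent.

yes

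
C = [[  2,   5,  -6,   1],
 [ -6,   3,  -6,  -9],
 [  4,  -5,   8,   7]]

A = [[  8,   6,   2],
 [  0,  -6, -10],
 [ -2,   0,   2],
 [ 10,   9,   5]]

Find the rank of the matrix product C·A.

2

First compute CA:
[[ 38,  -9, -53],
 [-126, -135, -99],
 [ 86, 117, 109]]
Now row reduce the product.
R2 ← R2 + (63/19)·R1: [0, -3132/19, -5220/19]
R3 ← R3 − (43/19)·R1: [0, 2610/19, 4350/19]
R3 ← R3 + (5/6)·R2: [0, 0, 0]
2 nonzero rows, so rank(CA) = 2.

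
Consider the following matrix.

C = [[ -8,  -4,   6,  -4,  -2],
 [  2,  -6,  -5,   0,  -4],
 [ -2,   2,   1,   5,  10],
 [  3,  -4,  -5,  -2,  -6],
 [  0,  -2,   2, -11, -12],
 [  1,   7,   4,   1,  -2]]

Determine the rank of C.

Row reduce to echelon form.
R2 ← R2 + (1/4)·R1: [0, -7, -7/2, -1, -9/2]
R3 ← R3 − (1/4)·R1: [0, 3, -1/2, 6, 21/2]
R4 ← R4 + (3/8)·R1: [0, -11/2, -11/4, -7/2, -27/4]
R6 ← R6 + (1/8)·R1: [0, 13/2, 19/4, 1/2, -9/4]
R3 ← R3 + (3/7)·R2: [0, 0, -2, 39/7, 60/7]
R4 ← R4 − (11/14)·R2: [0, 0, 0, -19/7, -45/14]
R5 ← R5 − (2/7)·R2: [0, 0, 3, -75/7, -75/7]
R6 ← R6 + (13/14)·R2: [0, 0, 3/2, -3/7, -45/7]
R5 ← R5 + (3/2)·R3: [0, 0, 0, -33/14, 15/7]
R6 ← R6 + (3/4)·R3: [0, 0, 0, 15/4, 0]
R5 ← R5 − (33/38)·R4: [0, 0, 0, 0, 375/76]
R6 ← R6 + (105/76)·R4: [0, 0, 0, 0, -675/152]
R6 ← R6 + (9/10)·R5: [0, 0, 0, 0, 0]
Echelon form has 5 nonzero rows, so rank(C) = 5.

5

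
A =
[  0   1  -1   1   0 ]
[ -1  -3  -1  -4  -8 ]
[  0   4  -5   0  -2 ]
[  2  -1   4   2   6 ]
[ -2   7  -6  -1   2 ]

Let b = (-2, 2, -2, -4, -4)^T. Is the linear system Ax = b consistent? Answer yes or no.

Row reduce the augmented matrix [A | b].
Swap R1 ↔ R2
R4 ← R4 + (2)·R1: [0, -7, 2, -6, -10, 0]
R5 ← R5 − (2)·R1: [0, 13, -4, 7, 18, -8]
R3 ← R3 − (4)·R2: [0, 0, -1, -4, -2, 6]
R4 ← R4 + (7)·R2: [0, 0, -5, 1, -10, -14]
R5 ← R5 − (13)·R2: [0, 0, 9, -6, 18, 18]
R4 ← R4 − (5)·R3: [0, 0, 0, 21, 0, -44]
R5 ← R5 + (9)·R3: [0, 0, 0, -42, 0, 72]
R5 ← R5 + (2)·R4: [0, 0, 0, 0, 0, -16]
The echelon form has 5 nonzero rows; the last pivot sits in the augmented column, so rank(A) = 4 but rank([A|b]) = 5.
Since the ranks differ, the system is inconsistent.

no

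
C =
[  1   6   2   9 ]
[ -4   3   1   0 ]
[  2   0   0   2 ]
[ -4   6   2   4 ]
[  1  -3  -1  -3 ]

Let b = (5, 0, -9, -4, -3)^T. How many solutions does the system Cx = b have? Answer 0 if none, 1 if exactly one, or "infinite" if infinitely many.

0

Row reduce the augmented matrix [C | b].
R2 ← R2 + (4)·R1: [0, 27, 9, 36, 20]
R3 ← R3 − (2)·R1: [0, -12, -4, -16, -19]
R4 ← R4 + (4)·R1: [0, 30, 10, 40, 16]
R5 ← R5 − R1: [0, -9, -3, -12, -8]
R3 ← R3 + (4/9)·R2: [0, 0, 0, 0, -91/9]
R4 ← R4 − (10/9)·R2: [0, 0, 0, 0, -56/9]
R5 ← R5 + (1/3)·R2: [0, 0, 0, 0, -4/3]
R4 ← R4 − (8/13)·R3: [0, 0, 0, 0, 0]
R5 ← R5 − (12/91)·R3: [0, 0, 0, 0, 0]
The echelon form has 3 nonzero rows; the last pivot sits in the augmented column, so rank(C) = 2 but rank([C|b]) = 3.
Since the ranks differ, the system is inconsistent.
It has no solutions.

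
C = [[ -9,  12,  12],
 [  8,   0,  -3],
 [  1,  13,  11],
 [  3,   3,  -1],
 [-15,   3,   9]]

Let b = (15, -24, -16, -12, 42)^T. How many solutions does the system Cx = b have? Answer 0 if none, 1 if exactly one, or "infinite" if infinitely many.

Row reduce the augmented matrix [C | b].
R2 ← R2 + (8/9)·R1: [0, 32/3, 23/3, -32/3]
R3 ← R3 + (1/9)·R1: [0, 43/3, 37/3, -43/3]
R4 ← R4 + (1/3)·R1: [0, 7, 3, -7]
R5 ← R5 − (5/3)·R1: [0, -17, -11, 17]
R3 ← R3 − (43/32)·R2: [0, 0, 65/32, 0]
R4 ← R4 − (21/32)·R2: [0, 0, -65/32, 0]
R5 ← R5 + (51/32)·R2: [0, 0, 39/32, 0]
R4 ← R4 + R3: [0, 0, 0, 0]
R5 ← R5 − (3/5)·R3: [0, 0, 0, 0]
The echelon form has 3 nonzero rows, and every pivot lies in the first 3 columns, so rank(C) = rank([C|b]) = 3.
The system is consistent.
rank = 3 = number of unknowns, so the solution is unique.

1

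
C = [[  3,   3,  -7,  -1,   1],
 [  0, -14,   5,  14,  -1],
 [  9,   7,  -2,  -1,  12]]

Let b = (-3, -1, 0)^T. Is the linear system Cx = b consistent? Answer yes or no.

yes

Row reduce the augmented matrix [C | b].
R3 ← R3 − (3)·R1: [0, -2, 19, 2, 9, 9]
R3 ← R3 − (1/7)·R2: [0, 0, 128/7, 0, 64/7, 64/7]
The echelon form has 3 nonzero rows, and every pivot lies in the first 5 columns, so rank(C) = rank([C|b]) = 3.
The system is consistent.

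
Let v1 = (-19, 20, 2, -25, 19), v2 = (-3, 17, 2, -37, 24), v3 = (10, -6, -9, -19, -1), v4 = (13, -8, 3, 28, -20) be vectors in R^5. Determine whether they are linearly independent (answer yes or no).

yes

Form the matrix with these vectors as rows and row reduce.
R2 ← R2 − (3/19)·R1: [0, 263/19, 32/19, -628/19, 21]
R3 ← R3 + (10/19)·R1: [0, 86/19, -151/19, -611/19, 9]
R4 ← R4 + (13/19)·R1: [0, 108/19, 83/19, 207/19, -7]
R3 ← R3 − (86/263)·R2: [0, 0, -2235/263, -5615/263, 561/263]
R4 ← R4 − (108/263)·R2: [0, 0, 967/263, 6435/263, -4109/263]
R4 ← R4 + (967/2235)·R3: [0, 0, 0, 6808/447, -10952/745]
4 nonzero rows, so the 4 vectors span a space of dimension 4.
Since 4 = 4, the vectors are linearly independent.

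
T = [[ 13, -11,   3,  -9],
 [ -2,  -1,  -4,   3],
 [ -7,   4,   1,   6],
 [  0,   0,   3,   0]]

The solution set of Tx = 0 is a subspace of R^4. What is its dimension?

1

Row reduce to echelon form.
R2 ← R2 + (2/13)·R1: [0, -35/13, -46/13, 21/13]
R3 ← R3 + (7/13)·R1: [0, -25/13, 34/13, 15/13]
R3 ← R3 − (5/7)·R2: [0, 0, 36/7, 0]
R4 ← R4 − (7/12)·R3: [0, 0, 0, 0]
3 nonzero rows, so rank(T) = 3.
T has 4 columns; by rank–nullity, nullity = 4 − 3 = 1.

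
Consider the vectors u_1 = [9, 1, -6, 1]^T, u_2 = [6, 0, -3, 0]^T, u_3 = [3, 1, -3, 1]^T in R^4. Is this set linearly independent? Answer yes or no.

Form the matrix with these vectors as rows and row reduce.
R2 ← R2 − (2/3)·R1: [0, -2/3, 1, -2/3]
R3 ← R3 − (1/3)·R1: [0, 2/3, -1, 2/3]
R3 ← R3 + R2: [0, 0, 0, 0]
2 nonzero rows, so the 3 vectors span a space of dimension 2.
Since 2 < 3, the vectors are linearly dependent.

no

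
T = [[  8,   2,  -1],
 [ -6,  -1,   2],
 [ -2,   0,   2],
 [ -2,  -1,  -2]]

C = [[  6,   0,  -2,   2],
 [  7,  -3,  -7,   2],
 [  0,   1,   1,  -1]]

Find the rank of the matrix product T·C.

3

First compute TC:
[[ 62,  -7, -31,  21],
 [-43,   5,  21, -16],
 [-12,   2,   6,  -6],
 [-19,   1,   9,  -4]]
Now row reduce the product.
R2 ← R2 + (43/62)·R1: [0, 9/62, -1/2, -89/62]
R3 ← R3 + (6/31)·R1: [0, 20/31, 0, -60/31]
R4 ← R4 + (19/62)·R1: [0, -71/62, -1/2, 151/62]
R3 ← R3 − (40/9)·R2: [0, 0, 20/9, 40/9]
R4 ← R4 + (71/9)·R2: [0, 0, -40/9, -80/9]
R4 ← R4 + (2)·R3: [0, 0, 0, 0]
3 nonzero rows, so rank(TC) = 3.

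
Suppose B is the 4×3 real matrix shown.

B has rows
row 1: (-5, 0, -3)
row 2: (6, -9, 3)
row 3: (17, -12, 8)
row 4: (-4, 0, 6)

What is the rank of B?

3

Row reduce to echelon form.
R2 ← R2 + (6/5)·R1: [0, -9, -3/5]
R3 ← R3 + (17/5)·R1: [0, -12, -11/5]
R4 ← R4 − (4/5)·R1: [0, 0, 42/5]
R3 ← R3 − (4/3)·R2: [0, 0, -7/5]
R4 ← R4 + (6)·R3: [0, 0, 0]
Echelon form has 3 nonzero rows, so rank(B) = 3.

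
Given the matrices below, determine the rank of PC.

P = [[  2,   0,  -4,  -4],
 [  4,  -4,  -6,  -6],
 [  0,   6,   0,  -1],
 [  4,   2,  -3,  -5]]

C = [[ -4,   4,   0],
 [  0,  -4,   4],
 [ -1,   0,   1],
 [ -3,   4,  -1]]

2

First compute PC:
[[  8,  -8,   0],
 [  8,   8, -16],
 [  3, -28,  25],
 [  2, -12,  10]]
Now row reduce the product.
R2 ← R2 − R1: [0, 16, -16]
R3 ← R3 − (3/8)·R1: [0, -25, 25]
R4 ← R4 − (1/4)·R1: [0, -10, 10]
R3 ← R3 + (25/16)·R2: [0, 0, 0]
R4 ← R4 + (5/8)·R2: [0, 0, 0]
2 nonzero rows, so rank(PC) = 2.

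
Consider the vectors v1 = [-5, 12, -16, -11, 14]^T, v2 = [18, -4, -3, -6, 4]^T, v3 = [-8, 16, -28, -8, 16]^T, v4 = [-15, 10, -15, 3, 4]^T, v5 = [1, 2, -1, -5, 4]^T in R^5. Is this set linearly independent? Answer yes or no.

no

Form the matrix with these vectors as rows and row reduce.
R2 ← R2 + (18/5)·R1: [0, 196/5, -303/5, -228/5, 272/5]
R3 ← R3 − (8/5)·R1: [0, -16/5, -12/5, 48/5, -32/5]
R4 ← R4 − (3)·R1: [0, -26, 33, 36, -38]
R5 ← R5 + (1/5)·R1: [0, 22/5, -21/5, -36/5, 34/5]
R3 ← R3 + (4/49)·R2: [0, 0, -360/49, 288/49, -96/49]
R4 ← R4 + (65/98)·R2: [0, 0, -705/98, 282/49, -94/49]
R5 ← R5 − (11/98)·R2: [0, 0, 255/98, -102/49, 34/49]
R4 ← R4 − (47/48)·R3: [0, 0, 0, 0, 0]
R5 ← R5 + (17/48)·R3: [0, 0, 0, 0, 0]
3 nonzero rows, so the 5 vectors span a space of dimension 3.
Since 3 < 5, the vectors are linearly dependent.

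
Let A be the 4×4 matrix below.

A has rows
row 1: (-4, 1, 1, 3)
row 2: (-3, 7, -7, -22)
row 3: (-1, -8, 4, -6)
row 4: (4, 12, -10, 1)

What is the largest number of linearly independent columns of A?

Row reduce to echelon form.
R2 ← R2 − (3/4)·R1: [0, 25/4, -31/4, -97/4]
R3 ← R3 − (1/4)·R1: [0, -33/4, 15/4, -27/4]
R4 ← R4 + R1: [0, 13, -9, 4]
R3 ← R3 + (33/25)·R2: [0, 0, -162/25, -969/25]
R4 ← R4 − (52/25)·R2: [0, 0, 178/25, 1361/25]
R4 ← R4 + (89/81)·R3: [0, 0, 0, 320/27]
Echelon form has 4 nonzero rows, so rank(A) = 4.
The rank gives the maximum number of linearly independent columns: 4.

4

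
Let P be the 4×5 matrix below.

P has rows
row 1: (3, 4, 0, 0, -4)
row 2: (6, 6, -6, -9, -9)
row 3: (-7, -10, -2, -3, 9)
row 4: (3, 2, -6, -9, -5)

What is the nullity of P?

3

Row reduce to echelon form.
R2 ← R2 − (2)·R1: [0, -2, -6, -9, -1]
R3 ← R3 + (7/3)·R1: [0, -2/3, -2, -3, -1/3]
R4 ← R4 − R1: [0, -2, -6, -9, -1]
R3 ← R3 − (1/3)·R2: [0, 0, 0, 0, 0]
R4 ← R4 − R2: [0, 0, 0, 0, 0]
2 nonzero rows, so rank(P) = 2.
P has 5 columns; by rank–nullity, nullity = 5 − 2 = 3.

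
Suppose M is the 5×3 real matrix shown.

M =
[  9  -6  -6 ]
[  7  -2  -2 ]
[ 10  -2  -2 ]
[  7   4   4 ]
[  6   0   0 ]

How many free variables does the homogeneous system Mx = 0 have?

1

Row reduce to echelon form.
R2 ← R2 − (7/9)·R1: [0, 8/3, 8/3]
R3 ← R3 − (10/9)·R1: [0, 14/3, 14/3]
R4 ← R4 − (7/9)·R1: [0, 26/3, 26/3]
R5 ← R5 − (2/3)·R1: [0, 4, 4]
R3 ← R3 − (7/4)·R2: [0, 0, 0]
R4 ← R4 − (13/4)·R2: [0, 0, 0]
R5 ← R5 − (3/2)·R2: [0, 0, 0]
2 nonzero rows, so rank(M) = 2.
M has 3 columns; by rank–nullity, nullity = 3 − 2 = 1.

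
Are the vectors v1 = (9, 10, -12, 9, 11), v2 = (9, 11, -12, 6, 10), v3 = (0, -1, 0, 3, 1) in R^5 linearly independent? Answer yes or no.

Form the matrix with these vectors as rows and row reduce.
R2 ← R2 − R1: [0, 1, 0, -3, -1]
R3 ← R3 + R2: [0, 0, 0, 0, 0]
2 nonzero rows, so the 3 vectors span a space of dimension 2.
Since 2 < 3, the vectors are linearly dependent.

no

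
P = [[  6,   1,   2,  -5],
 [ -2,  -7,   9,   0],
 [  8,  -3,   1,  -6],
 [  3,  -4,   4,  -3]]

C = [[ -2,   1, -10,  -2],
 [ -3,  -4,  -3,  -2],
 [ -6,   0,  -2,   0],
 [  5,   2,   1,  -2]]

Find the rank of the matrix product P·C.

First compute PC:
[[-52,  -8, -72,  -4],
 [-29,  26,  23,  18],
 [-43,   8, -79,   2],
 [-33,  13, -29,   8]]
Now row reduce the product.
R2 ← R2 − (29/52)·R1: [0, 396/13, 821/13, 263/13]
R3 ← R3 − (43/52)·R1: [0, 190/13, -253/13, 69/13]
R4 ← R4 − (33/52)·R1: [0, 235/13, 217/13, 137/13]
R3 ← R3 − (95/198)·R2: [0, 0, -9853/198, -871/198]
R4 ← R4 − (235/396)·R2: [0, 0, -8231/396, -581/396]
R4 ← R4 − (8231/19706)·R3: [0, 0, 0, 3648/9853]
4 nonzero rows, so rank(PC) = 4.

4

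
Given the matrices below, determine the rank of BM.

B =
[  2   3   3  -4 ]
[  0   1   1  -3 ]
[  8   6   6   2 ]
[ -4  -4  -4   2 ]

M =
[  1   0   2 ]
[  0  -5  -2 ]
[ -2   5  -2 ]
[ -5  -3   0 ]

2

First compute BM:
[[ 16,  12,  -8],
 [ 13,   9,  -4],
 [-14,  -6,  -8],
 [ -6,  -6,   8]]
Now row reduce the product.
R2 ← R2 − (13/16)·R1: [0, -3/4, 5/2]
R3 ← R3 + (7/8)·R1: [0, 9/2, -15]
R4 ← R4 + (3/8)·R1: [0, -3/2, 5]
R3 ← R3 + (6)·R2: [0, 0, 0]
R4 ← R4 − (2)·R2: [0, 0, 0]
2 nonzero rows, so rank(BM) = 2.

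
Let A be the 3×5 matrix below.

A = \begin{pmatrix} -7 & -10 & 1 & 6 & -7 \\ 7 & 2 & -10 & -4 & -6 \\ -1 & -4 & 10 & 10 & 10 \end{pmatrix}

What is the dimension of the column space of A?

Row reduce to echelon form.
R2 ← R2 + R1: [0, -8, -9, 2, -13]
R3 ← R3 − (1/7)·R1: [0, -18/7, 69/7, 64/7, 11]
R3 ← R3 − (9/28)·R2: [0, 0, 51/4, 17/2, 425/28]
Echelon form has 3 nonzero rows, so rank(A) = 3.
The column space has dimension equal to the rank: 3.

3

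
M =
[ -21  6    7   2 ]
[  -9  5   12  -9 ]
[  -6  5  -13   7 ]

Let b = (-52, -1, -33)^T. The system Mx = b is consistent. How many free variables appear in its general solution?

Row reduce the augmented matrix [M | b].
R2 ← R2 − (3/7)·R1: [0, 17/7, 9, -69/7, 149/7]
R3 ← R3 − (2/7)·R1: [0, 23/7, -15, 45/7, -127/7]
R3 ← R3 − (23/17)·R2: [0, 0, -462/17, 336/17, -798/17]
The echelon form has 3 nonzero rows, and every pivot lies in the first 4 columns, so rank(M) = rank([M|b]) = 3.
The system is consistent.
Free variables = (unknowns) − (rank) = 4 − 3 = 1.

1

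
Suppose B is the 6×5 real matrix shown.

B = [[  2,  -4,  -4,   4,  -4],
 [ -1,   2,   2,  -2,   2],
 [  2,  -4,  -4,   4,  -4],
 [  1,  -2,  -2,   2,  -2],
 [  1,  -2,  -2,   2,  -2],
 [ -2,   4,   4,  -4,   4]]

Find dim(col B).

1

Row reduce to echelon form.
R2 ← R2 + (1/2)·R1: [0, 0, 0, 0, 0]
R3 ← R3 − R1: [0, 0, 0, 0, 0]
R4 ← R4 − (1/2)·R1: [0, 0, 0, 0, 0]
R5 ← R5 − (1/2)·R1: [0, 0, 0, 0, 0]
R6 ← R6 + R1: [0, 0, 0, 0, 0]
Echelon form has 1 nonzero row, so rank(B) = 1.
The column space has dimension equal to the rank: 1.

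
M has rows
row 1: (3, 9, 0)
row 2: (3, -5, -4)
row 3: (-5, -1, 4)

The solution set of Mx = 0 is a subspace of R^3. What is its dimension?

1

Row reduce to echelon form.
R2 ← R2 − R1: [0, -14, -4]
R3 ← R3 + (5/3)·R1: [0, 14, 4]
R3 ← R3 + R2: [0, 0, 0]
2 nonzero rows, so rank(M) = 2.
M has 3 columns; by rank–nullity, nullity = 3 − 2 = 1.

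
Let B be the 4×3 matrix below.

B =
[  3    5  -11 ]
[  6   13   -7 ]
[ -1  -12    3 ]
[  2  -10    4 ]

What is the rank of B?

Row reduce to echelon form.
R2 ← R2 − (2)·R1: [0, 3, 15]
R3 ← R3 + (1/3)·R1: [0, -31/3, -2/3]
R4 ← R4 − (2/3)·R1: [0, -40/3, 34/3]
R3 ← R3 + (31/9)·R2: [0, 0, 51]
R4 ← R4 + (40/9)·R2: [0, 0, 78]
R4 ← R4 − (26/17)·R3: [0, 0, 0]
Echelon form has 3 nonzero rows, so rank(B) = 3.

3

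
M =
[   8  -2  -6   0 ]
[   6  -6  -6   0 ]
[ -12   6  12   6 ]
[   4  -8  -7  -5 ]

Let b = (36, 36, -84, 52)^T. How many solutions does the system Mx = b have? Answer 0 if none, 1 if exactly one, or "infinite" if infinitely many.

Row reduce the augmented matrix [M | b].
R2 ← R2 − (3/4)·R1: [0, -9/2, -3/2, 0, 9]
R3 ← R3 + (3/2)·R1: [0, 3, 3, 6, -30]
R4 ← R4 − (1/2)·R1: [0, -7, -4, -5, 34]
R3 ← R3 + (2/3)·R2: [0, 0, 2, 6, -24]
R4 ← R4 − (14/9)·R2: [0, 0, -5/3, -5, 20]
R4 ← R4 + (5/6)·R3: [0, 0, 0, 0, 0]
The echelon form has 3 nonzero rows, and every pivot lies in the first 4 columns, so rank(M) = rank([M|b]) = 3.
The system is consistent.
rank = 3 < 4 unknowns, so there are infinitely many solutions.

infinite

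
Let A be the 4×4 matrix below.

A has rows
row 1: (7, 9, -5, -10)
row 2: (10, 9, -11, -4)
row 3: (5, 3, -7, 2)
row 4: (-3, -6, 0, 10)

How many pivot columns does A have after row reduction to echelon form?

Row reduce to echelon form.
R2 ← R2 − (10/7)·R1: [0, -27/7, -27/7, 72/7]
R3 ← R3 − (5/7)·R1: [0, -24/7, -24/7, 64/7]
R4 ← R4 + (3/7)·R1: [0, -15/7, -15/7, 40/7]
R3 ← R3 − (8/9)·R2: [0, 0, 0, 0]
R4 ← R4 − (5/9)·R2: [0, 0, 0, 0]
Echelon form has 2 nonzero rows, so rank(A) = 2.
Each nonzero row contributes one pivot column: 2 pivot columns.

2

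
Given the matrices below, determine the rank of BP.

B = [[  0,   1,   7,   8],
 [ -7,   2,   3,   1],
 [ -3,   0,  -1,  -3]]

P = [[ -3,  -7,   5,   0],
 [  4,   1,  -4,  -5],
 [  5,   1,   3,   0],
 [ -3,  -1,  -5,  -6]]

First compute BP:
[[ 15,   0, -23, -53],
 [ 41,  53, -39, -16],
 [ 13,  23,  -3,  18]]
Now row reduce the product.
R2 ← R2 − (41/15)·R1: [0, 53, 358/15, 1933/15]
R3 ← R3 − (13/15)·R1: [0, 23, 254/15, 959/15]
R3 ← R3 − (23/53)·R2: [0, 0, 5228/795, 6368/795]
3 nonzero rows, so rank(BP) = 3.

3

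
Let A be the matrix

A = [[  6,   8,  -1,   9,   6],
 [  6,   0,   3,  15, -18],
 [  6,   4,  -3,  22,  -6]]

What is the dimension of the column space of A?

3

Row reduce to echelon form.
R2 ← R2 − R1: [0, -8, 4, 6, -24]
R3 ← R3 − R1: [0, -4, -2, 13, -12]
R3 ← R3 − (1/2)·R2: [0, 0, -4, 10, 0]
Echelon form has 3 nonzero rows, so rank(A) = 3.
The column space has dimension equal to the rank: 3.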